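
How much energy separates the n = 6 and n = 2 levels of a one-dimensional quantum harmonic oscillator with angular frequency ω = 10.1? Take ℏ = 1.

E_n = ℏω(n + ½), so ΔE = (6 − 2) ℏω = 4 × 10.1 = 40.40.

ΔE = 40.4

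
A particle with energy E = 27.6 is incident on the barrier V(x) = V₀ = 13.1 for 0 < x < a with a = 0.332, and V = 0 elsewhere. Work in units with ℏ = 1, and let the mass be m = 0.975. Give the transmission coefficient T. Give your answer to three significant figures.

T = 0.906

E > V₀: inside the barrier k₂ = √(2m(E − V₀))/ℏ = 5.317, k₂a = 1.765.
T = [1 + V₀² sin²(k₂a) / (4E(E − V₀))]⁻¹ = 1/1.103 = 0.906.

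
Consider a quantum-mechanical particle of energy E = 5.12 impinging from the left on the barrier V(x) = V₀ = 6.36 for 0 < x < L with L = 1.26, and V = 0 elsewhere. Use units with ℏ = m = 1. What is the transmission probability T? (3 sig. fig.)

Since E < V₀ the interior solution is evanescent with decay constant κ = √(2m(V₀ − E))/ℏ = 1.575.
κL = 1.984, sinh(κL) = 3.568.
Matching ψ, ψ′ at both faces gives T = [1 + V₀² sinh²(κL) / (4E(V₀ − E))]⁻¹ = 1/21.28 = 0.0470.

T = 0.0470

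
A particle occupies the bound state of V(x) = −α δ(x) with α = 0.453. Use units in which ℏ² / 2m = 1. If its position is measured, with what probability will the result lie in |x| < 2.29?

P = 0.646

The normalised bound state is ψ = √κ e^{−κ|x|} with κ = mα/ℏ² = 0.2265.
P(|x| < d) = ∫_{−d}^{d} κ e^{−2κ|x|} dx = 1 − e^{−2κd} = 1 − e^{−1.037} = 0.6456.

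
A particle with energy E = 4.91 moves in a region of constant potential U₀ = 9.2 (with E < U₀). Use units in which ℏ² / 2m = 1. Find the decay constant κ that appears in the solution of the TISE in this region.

κ = 2.07

Since E < U₀ the TISE in this region is ψ'' = κ²ψ with κ = √(2m(U₀ − E))/ℏ.
κ = √(2 × 0.5 × 4.29) = 2.071.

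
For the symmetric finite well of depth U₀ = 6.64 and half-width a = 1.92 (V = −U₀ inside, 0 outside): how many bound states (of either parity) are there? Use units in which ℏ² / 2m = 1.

N = 4

Define the well-strength parameter z₀ = (a/ℏ)√(2mU₀) = 1.92 × √(2·0.5·6.64) = 4.947.
A new bound state (alternating even/odd) appears each time z₀ passes a multiple of π/2, so N = ⌊2z₀/π⌋ + 1 = ⌊3.150⌋ + 1 = 4.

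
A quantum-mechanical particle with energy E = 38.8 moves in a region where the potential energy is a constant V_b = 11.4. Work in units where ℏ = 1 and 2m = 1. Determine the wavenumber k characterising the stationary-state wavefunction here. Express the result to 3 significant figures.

With E > V_b the solution is oscillatory, ψ ∝ e^{±ikx} with k = √(2m(E − V_b))/ℏ.
k = √(2 × 0.5 × 27.4) = 5.235.

k = 5.23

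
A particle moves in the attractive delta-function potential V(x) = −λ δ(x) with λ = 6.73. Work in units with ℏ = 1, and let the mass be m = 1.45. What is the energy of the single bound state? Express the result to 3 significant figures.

For x ≠ 0 the bound state is ψ ∝ e^{−κ|x|}; integrating the TISE across the delta gives the cusp condition 2κ = 2mλ/ℏ², so κ = 9.759.
Then E = −ℏ²κ²/(2m) = −mλ²/(2ℏ²) = -32.84.

E = -32.8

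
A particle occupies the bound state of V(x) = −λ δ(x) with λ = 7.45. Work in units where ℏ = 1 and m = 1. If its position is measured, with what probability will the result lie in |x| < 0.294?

P = 0.987

The normalised bound state is ψ = √κ e^{−κ|x|} with κ = mλ/ℏ² = 7.450.
P(|x| < d) = ∫_{−d}^{d} κ e^{−2κ|x|} dx = 1 − e^{−2κd} = 1 − e^{−4.381} = 0.9875.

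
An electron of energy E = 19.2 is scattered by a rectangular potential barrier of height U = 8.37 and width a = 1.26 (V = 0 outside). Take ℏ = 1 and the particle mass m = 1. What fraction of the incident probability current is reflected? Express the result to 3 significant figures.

R = 0.0138

E > U: inside the barrier k₂ = √(2m(E − U))/ℏ = 4.654, k₂a = 5.864.
Matching at both interfaces gives T⁻¹ = 1 + U² sin²(k₂a) / [4E(E − U)] = 1.014, hence T = 0.986.
R = 1 − T = 0.0138.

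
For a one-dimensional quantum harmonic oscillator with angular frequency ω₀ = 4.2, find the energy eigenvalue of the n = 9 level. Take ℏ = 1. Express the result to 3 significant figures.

E = 39.9

Using E_n = (n + ½)ℏω₀: E_9 = 9.5 × 4.2 = 39.90.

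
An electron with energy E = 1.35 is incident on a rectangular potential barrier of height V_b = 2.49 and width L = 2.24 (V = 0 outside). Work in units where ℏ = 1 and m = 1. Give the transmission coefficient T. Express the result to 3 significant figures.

Since E < V_b the interior solution is evanescent with decay constant κ = √(2m(V_b − E))/ℏ = 1.510.
κL = 3.382, sinh(κL) = 14.70.
The exact tunnelling result is T⁻¹ = 1 + V_b² sinh²(κL) / [4E(V_b − E)] = 218.7, so T = 0.00457.

T = 0.00457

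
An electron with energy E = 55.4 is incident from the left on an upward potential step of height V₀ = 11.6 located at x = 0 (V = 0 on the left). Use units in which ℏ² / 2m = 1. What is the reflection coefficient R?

R = 0.00344

The wavenumbers are k₁ = √(2mE)/ℏ = 7.443 on the left and k₂ = √(2m(E − V₀))/ℏ = 6.618 on the right.
Continuity of ψ and ψ′ at the step yields the reflection amplitude r = (k₁ − k₂)/(k₁ + k₂) = 0.05867; thus R = |r|² = 0.003442, T = 0.9966.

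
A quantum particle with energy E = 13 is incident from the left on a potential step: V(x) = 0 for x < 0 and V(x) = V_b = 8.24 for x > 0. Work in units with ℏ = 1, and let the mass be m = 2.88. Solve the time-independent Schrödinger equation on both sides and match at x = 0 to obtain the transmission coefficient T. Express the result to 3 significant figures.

T = 0.939

The wavenumbers are k₁ = √(2mE)/ℏ = 8.653 on the left and k₂ = √(2m(E − V_b))/ℏ = 5.236 on the right.
Matching ψ and ψ′ at x = 0 gives r = (k₁ − k₂)/(k₁ + k₂), so R = r² = 0.06053 and T = 1 − R = 0.9395.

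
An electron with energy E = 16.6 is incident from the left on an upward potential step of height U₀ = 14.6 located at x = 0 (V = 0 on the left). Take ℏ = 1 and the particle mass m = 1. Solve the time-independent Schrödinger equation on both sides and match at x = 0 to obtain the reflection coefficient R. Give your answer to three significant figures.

On each side the TISE gives plane waves with k = √(2m(E − V))/ℏ: k₁ = √(2·1·16.6) = 5.762, k₂ = √(2·1·2) = 2.000.
Continuity of ψ and ψ′ at the step yields the reflection amplitude r = (k₁ − k₂)/(k₁ + k₂) = 0.4847; thus R = |r|² = 0.2349, T = 0.7651.

R = 0.235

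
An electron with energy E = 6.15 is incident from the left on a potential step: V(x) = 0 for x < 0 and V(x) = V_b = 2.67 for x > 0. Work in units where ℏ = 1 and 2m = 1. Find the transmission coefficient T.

T = 0.980

The wavenumbers are k₁ = √(2mE)/ℏ = 2.480 on the left and k₂ = √(2m(E − V_b))/ℏ = 1.865 on the right.
Continuity of ψ and ψ′ at the step yields the reflection amplitude r = (k₁ − k₂)/(k₁ + k₂) = 0.1414; thus R = |r|² = 0.01999, T = 0.9800.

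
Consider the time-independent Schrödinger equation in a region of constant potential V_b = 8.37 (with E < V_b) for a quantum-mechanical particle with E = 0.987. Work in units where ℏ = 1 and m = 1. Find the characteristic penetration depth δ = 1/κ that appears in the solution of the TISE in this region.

δ = 0.260

Since E < V_b the TISE in this region is ψ'' = κ²ψ with κ = √(2m(V_b − E))/ℏ.
κ = √(2 × 1 × 7.383) = 3.843. The penetration depth is δ = 1/κ = 0.260.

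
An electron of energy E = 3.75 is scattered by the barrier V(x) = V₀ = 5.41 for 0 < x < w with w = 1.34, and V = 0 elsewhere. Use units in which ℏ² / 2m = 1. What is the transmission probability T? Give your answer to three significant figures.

T = 0.103

E < V₀: inside the barrier ψ ∝ e^{±κx} with κ = √(2m(V₀ − E))/ℏ = 1.288.
κw = 1.726, sinh(κw) = 2.721.
The exact tunnelling result is T⁻¹ = 1 + V₀² sinh²(κw) / [4E(V₀ − E)] = 9.705, so T = 0.103.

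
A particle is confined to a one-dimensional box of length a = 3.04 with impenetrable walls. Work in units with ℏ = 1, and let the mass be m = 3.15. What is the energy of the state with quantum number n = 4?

E = 2.71

The infinite-well eigenfunctions ψ_n = √(2/a) sin(nπx/a) vanish at both walls, giving E_n = n²π²ℏ²/(2ma²).
E_4 = 4² × π² / (2 × 3.15 × 3.04²) = 2.712.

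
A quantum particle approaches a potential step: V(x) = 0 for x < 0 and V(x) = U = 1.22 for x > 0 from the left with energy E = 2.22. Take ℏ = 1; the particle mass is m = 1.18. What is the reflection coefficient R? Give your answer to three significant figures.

R = 0.0387

The wavenumbers are k₁ = √(2mE)/ℏ = 2.289 on the left and k₂ = √(2m(E − U))/ℏ = 1.536 on the right.
Matching ψ and ψ′ at x = 0 gives r = (k₁ − k₂)/(k₁ + k₂), so R = r² = 0.03872 and T = 1 − R = 0.9613.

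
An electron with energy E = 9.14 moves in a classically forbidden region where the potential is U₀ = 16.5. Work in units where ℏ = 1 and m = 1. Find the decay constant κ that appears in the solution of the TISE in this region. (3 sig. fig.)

Since E < U₀ the TISE in this region is ψ'' = κ²ψ with κ = √(2m(U₀ − E))/ℏ.
κ = √(2 × 1 × 7.36) = 3.837.

κ = 3.84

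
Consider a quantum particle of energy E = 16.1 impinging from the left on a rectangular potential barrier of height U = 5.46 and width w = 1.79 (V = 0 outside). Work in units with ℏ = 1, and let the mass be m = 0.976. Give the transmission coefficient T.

T = 0.962

Above the barrier the interior wavenumber is k₂ = √(2m(E − U))/ℏ = 4.557, giving phase k₂w = 8.158.
Matching at both interfaces gives T⁻¹ = 1 + U² sin²(k₂w) / [4E(E − U)] = 1.040, hence T = 0.962.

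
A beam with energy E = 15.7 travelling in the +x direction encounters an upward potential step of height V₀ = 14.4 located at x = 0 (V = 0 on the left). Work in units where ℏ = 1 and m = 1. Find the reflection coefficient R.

R = 0.306

On each side the TISE gives plane waves with k = √(2m(E − V))/ℏ: k₁ = √(2·1·15.7) = 5.604, k₂ = √(2·1·1.3) = 1.612.
Continuity of ψ and ψ′ at the step yields the reflection amplitude r = (k₁ − k₂)/(k₁ + k₂) = 0.5531; thus R = |r|² = 0.3059, T = 0.6941.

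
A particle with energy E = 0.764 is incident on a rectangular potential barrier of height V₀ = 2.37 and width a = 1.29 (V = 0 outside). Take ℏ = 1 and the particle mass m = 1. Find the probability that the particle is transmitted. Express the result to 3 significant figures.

E < V₀: inside the barrier ψ ∝ e^{±κx} with κ = √(2m(V₀ − E))/ℏ = 1.792.
κa = 2.312, sinh(κa) = 4.997.
The exact tunnelling result is T⁻¹ = 1 + V₀² sinh²(κa) / [4E(V₀ − E)] = 29.58, so T = 0.0338.

T = 0.0338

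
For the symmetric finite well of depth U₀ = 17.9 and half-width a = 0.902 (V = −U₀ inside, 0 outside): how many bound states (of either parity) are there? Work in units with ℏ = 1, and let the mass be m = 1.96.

N = 5

Define the well-strength parameter z₀ = (a/ℏ)√(2mU₀) = 0.902 × √(2·1.96·17.9) = 7.556.
A new bound state (alternating even/odd) appears each time z₀ passes a multiple of π/2, so N = ⌊2z₀/π⌋ + 1 = ⌊4.810⌋ + 1 = 5.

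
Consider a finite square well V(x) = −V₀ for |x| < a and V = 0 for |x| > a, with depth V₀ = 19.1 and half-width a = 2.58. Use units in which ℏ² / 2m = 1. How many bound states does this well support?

N = 8

The dimensionless depth is z₀ = a√(2mV₀)/ℏ = 2.58 × √(19.10) = 11.28.
A new bound state (alternating even/odd) appears each time z₀ passes a multiple of π/2, so N = ⌊2z₀/π⌋ + 1 = ⌊7.178⌋ + 1 = 8.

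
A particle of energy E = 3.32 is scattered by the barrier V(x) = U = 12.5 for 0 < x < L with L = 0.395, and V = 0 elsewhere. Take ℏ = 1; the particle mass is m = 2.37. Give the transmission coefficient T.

E < U: inside the barrier ψ ∝ e^{±κx} with κ = √(2m(U − E))/ℏ = 6.596.
κL = 2.606, sinh(κL) = 6.733.
Matching ψ, ψ′ at both faces gives T = [1 + U² sinh²(κL) / (4E(U − E))]⁻¹ = 1/59.10 = 0.0169.

T = 0.0169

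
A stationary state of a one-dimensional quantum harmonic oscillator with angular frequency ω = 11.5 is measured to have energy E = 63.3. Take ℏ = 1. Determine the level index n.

n = 5

Invert E_n = (n + ½)ℏω: n = E/ℏω − ½ = 5.004, so n = 5.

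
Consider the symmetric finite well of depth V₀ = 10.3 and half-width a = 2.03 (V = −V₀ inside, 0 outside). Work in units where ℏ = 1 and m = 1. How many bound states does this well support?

N = 6

The dimensionless depth is z₀ = a√(2mV₀)/ℏ = 2.03 × √(20.60) = 9.214.
A new bound state (alternating even/odd) appears each time z₀ passes a multiple of π/2, so N = ⌊2z₀/π⌋ + 1 = ⌊5.866⌋ + 1 = 6.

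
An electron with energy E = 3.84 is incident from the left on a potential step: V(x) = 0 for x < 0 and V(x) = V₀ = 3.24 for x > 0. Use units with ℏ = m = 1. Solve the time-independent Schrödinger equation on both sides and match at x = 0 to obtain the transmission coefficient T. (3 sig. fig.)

T = 0.812

On each side the TISE gives plane waves with k = √(2m(E − V))/ℏ: k₁ = √(2·1·3.84) = 2.771, k₂ = √(2·1·0.6) = 1.095.
Matching ψ and ψ′ at x = 0 gives r = (k₁ − k₂)/(k₁ + k₂), so R = r² = 0.1878 and T = 1 − R = 0.8122.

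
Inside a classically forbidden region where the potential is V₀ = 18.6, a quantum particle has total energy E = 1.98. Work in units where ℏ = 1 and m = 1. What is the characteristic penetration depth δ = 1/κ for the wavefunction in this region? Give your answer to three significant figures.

δ = 0.173

Since E < V₀ the TISE in this region is ψ'' = κ²ψ with κ = √(2m(V₀ − E))/ℏ.
κ = √(2 × 1 × 16.62) = 5.765. The penetration depth is δ = 1/κ = 0.173.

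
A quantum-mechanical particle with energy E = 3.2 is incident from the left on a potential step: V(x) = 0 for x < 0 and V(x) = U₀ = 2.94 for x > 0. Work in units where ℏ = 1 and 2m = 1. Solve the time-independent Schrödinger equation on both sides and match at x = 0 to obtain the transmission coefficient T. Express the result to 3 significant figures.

T = 0.690

On each side the TISE gives plane waves with k = √(2m(E − V))/ℏ: k₁ = √(2·½·3.2) = 1.789, k₂ = √(2·½·0.26) = 0.5099.
Matching ψ and ψ′ at x = 0 gives r = (k₁ − k₂)/(k₁ + k₂), so R = r² = 0.3095 and T = 1 − R = 0.6905.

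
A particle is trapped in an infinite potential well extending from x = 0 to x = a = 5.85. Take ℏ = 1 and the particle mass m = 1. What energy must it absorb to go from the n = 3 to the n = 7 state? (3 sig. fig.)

E_n = n²π²ℏ²/(2ma²), so ΔE = (7² − 3²) π²ℏ²/(2ma²).
ΔE = 40 × π² / (2 × 1 × 5.85²) = 5.768.

ΔE = 5.77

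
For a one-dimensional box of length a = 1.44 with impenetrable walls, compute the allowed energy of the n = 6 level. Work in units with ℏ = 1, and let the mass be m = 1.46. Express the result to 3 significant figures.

E = 58.7

The infinite-well eigenfunctions ψ_n = √(2/a) sin(nπx/a) vanish at both walls, giving E_n = n²π²ℏ²/(2ma²).
E_6 = 6² × π² / (2 × 1.46 × 1.44²) = 58.68.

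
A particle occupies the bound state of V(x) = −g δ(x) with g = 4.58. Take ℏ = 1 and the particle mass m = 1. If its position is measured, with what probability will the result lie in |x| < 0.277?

P = 0.921

The normalised bound state is ψ = √κ e^{−κ|x|} with κ = mg/ℏ² = 4.580.
P(|x| < d) = ∫_{−d}^{d} κ e^{−2κ|x|} dx = 1 − e^{−2κd} = 1 − e^{−2.537} = 0.9209.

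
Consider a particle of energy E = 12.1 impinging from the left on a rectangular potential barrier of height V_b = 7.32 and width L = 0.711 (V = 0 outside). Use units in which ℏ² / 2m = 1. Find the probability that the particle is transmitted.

E > V_b: inside the barrier k₂ = √(2m(E − V_b))/ℏ = 2.186, k₂L = 1.554.
T = [1 + V_b² sin²(k₂L) / (4E(E − V_b))]⁻¹ = 1/1.232 = 0.812.

T = 0.812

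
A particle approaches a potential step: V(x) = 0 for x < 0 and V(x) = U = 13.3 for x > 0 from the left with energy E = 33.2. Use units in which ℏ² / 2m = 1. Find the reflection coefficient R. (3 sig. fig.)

On each side the TISE gives plane waves with k = √(2m(E − V))/ℏ: k₁ = √(2·½·33.2) = 5.762, k₂ = √(2·½·19.9) = 4.461.
Matching ψ and ψ′ at x = 0 gives r = (k₁ − k₂)/(k₁ + k₂), so R = r² = 0.01620 and T = 1 − R = 0.9838.

R = 0.0162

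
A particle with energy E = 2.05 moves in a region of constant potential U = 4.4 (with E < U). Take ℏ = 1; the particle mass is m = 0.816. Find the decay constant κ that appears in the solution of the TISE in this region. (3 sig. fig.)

κ = 1.96

Since E < U the TISE in this region is ψ'' = κ²ψ with κ = √(2m(U − E))/ℏ.
κ = √(2 × 0.816 × 2.35) = 1.958.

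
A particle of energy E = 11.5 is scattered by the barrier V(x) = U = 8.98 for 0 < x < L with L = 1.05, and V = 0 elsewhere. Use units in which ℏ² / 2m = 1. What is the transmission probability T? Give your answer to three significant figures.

T = 0.592

Above the barrier the interior wavenumber is k₂ = √(2m(E − U))/ℏ = 1.587, giving phase k₂L = 1.667.
T = [1 + U² sin²(k₂L) / (4E(E − U))]⁻¹ = 1/1.689 = 0.592.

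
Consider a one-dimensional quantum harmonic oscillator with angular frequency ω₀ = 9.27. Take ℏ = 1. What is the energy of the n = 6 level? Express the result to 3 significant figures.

E = 60.3

The oscillator eigenvalues are E_n = ℏω₀(n + ½), so E_6 = 9.27 × 6.5 = 60.26.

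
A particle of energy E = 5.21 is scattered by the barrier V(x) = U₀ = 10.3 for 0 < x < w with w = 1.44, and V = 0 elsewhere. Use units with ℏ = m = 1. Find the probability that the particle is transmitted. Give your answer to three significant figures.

E < U₀: inside the barrier ψ ∝ e^{±κx} with κ = √(2m(U₀ − E))/ℏ = 3.191.
κw = 4.594, sinh(κw) = 49.46.
Matching ψ, ψ′ at both faces gives T = [1 + U₀² sinh²(κw) / (4E(U₀ − E))]⁻¹ = 1/2448 = 0.000409.

T = 0.000409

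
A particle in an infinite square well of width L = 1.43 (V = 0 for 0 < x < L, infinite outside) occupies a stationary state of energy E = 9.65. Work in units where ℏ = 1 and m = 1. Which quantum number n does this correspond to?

n = 2

From E_n = n²π²ℏ²/(2mL²) invert to n = √(2mL²E)/(πℏ).
n = (1.43/π) × √(2 × 1 × 9.65) = 2.000 → n = 2.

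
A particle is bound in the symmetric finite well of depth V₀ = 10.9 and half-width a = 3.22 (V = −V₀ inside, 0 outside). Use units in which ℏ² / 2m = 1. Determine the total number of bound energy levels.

N = 7

The dimensionless depth is z₀ = a√(2mV₀)/ℏ = 3.22 × √(10.90) = 10.63.
The even/odd transcendental equations gain one root per π/2 in z₀, giving N = 1 + ⌊2z₀/π⌋ = 1 + ⌊6.768⌋ = 7.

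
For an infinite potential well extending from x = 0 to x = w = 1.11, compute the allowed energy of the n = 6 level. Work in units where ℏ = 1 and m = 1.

Requiring ψ(0) = ψ(w) = 0 quantises k = nπ/w, hence E_n = ℏ²k²/2m = n²π²ℏ²/(2mw²).
E_6 = 6² × π² / (2 × 1 × 1.11²) = 144.2.

E = 144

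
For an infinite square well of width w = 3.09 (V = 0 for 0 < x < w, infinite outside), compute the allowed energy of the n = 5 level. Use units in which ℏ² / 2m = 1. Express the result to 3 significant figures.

The infinite-well eigenfunctions ψ_n = √(2/w) sin(nπx/w) vanish at both walls, giving E_n = n²π²ℏ²/(2mw²).
E_5 = 5² × π² / (2 × 0.5 × 3.09²) = 25.84.

E = 25.8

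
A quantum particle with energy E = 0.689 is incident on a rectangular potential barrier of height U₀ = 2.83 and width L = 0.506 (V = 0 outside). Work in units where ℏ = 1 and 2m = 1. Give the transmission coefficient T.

T = 0.529

Since E < U₀ the interior solution is evanescent with decay constant κ = √(2m(U₀ − E))/ℏ = 1.463.
κL = 0.7404, sinh(κL) = 0.8099.
Matching ψ, ψ′ at both faces gives T = [1 + U₀² sinh²(κL) / (4E(U₀ − E))]⁻¹ = 1/1.890 = 0.529.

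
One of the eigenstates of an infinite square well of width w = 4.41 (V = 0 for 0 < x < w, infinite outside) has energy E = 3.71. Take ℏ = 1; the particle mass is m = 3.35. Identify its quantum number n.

n = 7

For an infinite well E_n = n²π²ℏ²/(2mw²), so n = (w/πℏ)√(2mE).
n = (4.41/π) × √(2 × 3.35 × 3.71) = 6.999 → n = 7.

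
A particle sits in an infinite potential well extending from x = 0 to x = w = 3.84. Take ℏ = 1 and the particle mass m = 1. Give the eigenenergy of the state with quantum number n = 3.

The infinite-well eigenfunctions ψ_n = √(2/w) sin(nπx/w) vanish at both walls, giving E_n = n²π²ℏ²/(2mw²).
E_3 = 3² × π² / (2 × 1 × 3.84²) = 3.012.

E = 3.01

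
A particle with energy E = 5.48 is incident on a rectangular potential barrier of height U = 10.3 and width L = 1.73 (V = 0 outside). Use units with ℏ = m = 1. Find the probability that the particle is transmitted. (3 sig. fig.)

Since E < U the interior solution is evanescent with decay constant κ = √(2m(U − E))/ℏ = 3.105.
κL = 5.371, sinh(κL) = 107.6.
The exact tunnelling result is T⁻¹ = 1 + U² sinh²(κL) / [4E(U − E)] = 11620, so T = 0.0000860.

T = 0.0000860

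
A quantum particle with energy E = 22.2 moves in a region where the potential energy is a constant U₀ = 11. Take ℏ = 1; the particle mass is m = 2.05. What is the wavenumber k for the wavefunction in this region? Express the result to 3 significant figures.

k = 6.78

With E > U₀ the solution is oscillatory, ψ ∝ e^{±ikx} with k = √(2m(E − U₀))/ℏ.
k = √(2 × 2.05 × 11.2) = 6.776.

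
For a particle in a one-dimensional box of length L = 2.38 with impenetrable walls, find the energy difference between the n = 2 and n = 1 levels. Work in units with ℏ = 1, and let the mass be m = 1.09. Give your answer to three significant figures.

E_n = n²π²ℏ²/(2mL²), so ΔE = (2² − 1²) π²ℏ²/(2mL²).
ΔE = 3 × π² / (2 × 1.09 × 2.38²) = 2.398.

ΔE = 2.40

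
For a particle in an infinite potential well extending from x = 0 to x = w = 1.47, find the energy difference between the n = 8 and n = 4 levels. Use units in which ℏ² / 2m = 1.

E_n = n²π²ℏ²/(2mw²), so ΔE = (8² − 4²) π²ℏ²/(2mw²).
ΔE = 48 × π² / (2 × 0.5 × 1.47²) = 219.2.

ΔE = 219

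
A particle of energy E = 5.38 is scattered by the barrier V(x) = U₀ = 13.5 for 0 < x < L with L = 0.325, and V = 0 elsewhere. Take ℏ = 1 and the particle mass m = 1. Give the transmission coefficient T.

T = 0.245

Since E < U₀ the interior solution is evanescent with decay constant κ = √(2m(U₀ − E))/ℏ = 4.030.
κL = 1.310, sinh(κL) = 1.718.
Matching ψ, ψ′ at both faces gives T = [1 + U₀² sinh²(κL) / (4E(U₀ − E))]⁻¹ = 1/4.077 = 0.245.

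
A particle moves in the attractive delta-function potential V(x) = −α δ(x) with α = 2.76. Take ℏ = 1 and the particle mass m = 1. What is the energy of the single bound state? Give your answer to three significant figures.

E = -3.81

For x ≠ 0 the bound state is ψ ∝ e^{−κ|x|}; integrating the TISE across the delta gives the cusp condition 2κ = 2mα/ℏ², so κ = 2.760.
Then E = −ℏ²κ²/(2m) = −mα²/(2ℏ²) = -3.809.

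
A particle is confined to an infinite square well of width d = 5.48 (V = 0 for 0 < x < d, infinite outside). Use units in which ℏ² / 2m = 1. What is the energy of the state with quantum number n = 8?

Requiring ψ(0) = ψ(d) = 0 quantises k = nπ/d, hence E_n = ℏ²k²/2m = n²π²ℏ²/(2md²).
E_8 = 8² × π² / (2 × 0.5 × 5.48²) = 21.03.

E = 21.0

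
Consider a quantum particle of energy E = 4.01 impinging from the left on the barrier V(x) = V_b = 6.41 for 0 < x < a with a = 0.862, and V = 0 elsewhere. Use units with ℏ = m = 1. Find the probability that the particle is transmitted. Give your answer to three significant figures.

E < V_b: inside the barrier ψ ∝ e^{±κx} with κ = √(2m(V_b − E))/ℏ = 2.191.
κa = 1.889, sinh(κa) = 3.229.
Matching ψ, ψ′ at both faces gives T = [1 + V_b² sinh²(κa) / (4E(V_b − E))]⁻¹ = 1/12.13 = 0.0824.

T = 0.0824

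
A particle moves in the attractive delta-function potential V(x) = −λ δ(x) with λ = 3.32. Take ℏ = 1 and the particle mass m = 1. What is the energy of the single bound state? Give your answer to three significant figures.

The bound state is ψ(x) = √κ e^{−κ|x|}. The derivative jump ψ'(0⁺) − ψ'(0⁻) = −(2mλ/ℏ²)ψ(0) fixes κ = mλ/ℏ² = 3.320.
Then E = −ℏ²κ²/(2m) = −mλ²/(2ℏ²) = -5.511.

E = -5.51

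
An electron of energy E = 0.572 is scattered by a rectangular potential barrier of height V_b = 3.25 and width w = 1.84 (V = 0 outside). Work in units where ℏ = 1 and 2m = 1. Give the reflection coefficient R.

R = 0.994

E < V_b: inside the barrier ψ ∝ e^{±κx} with κ = √(2m(V_b − E))/ℏ = 1.636.
κw = 3.011, sinh(κw) = 10.13.
Matching ψ, ψ′ at both faces gives T = [1 + V_b² sinh²(κw) / (4E(V_b − E))]⁻¹ = 1/177.9 = 0.00562.
R = 1 − T = 0.994.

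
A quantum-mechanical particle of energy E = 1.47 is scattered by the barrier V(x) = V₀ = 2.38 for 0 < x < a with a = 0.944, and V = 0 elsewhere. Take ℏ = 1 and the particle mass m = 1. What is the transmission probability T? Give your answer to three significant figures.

T = 0.258

Since E < V₀ the interior solution is evanescent with decay constant κ = √(2m(V₀ − E))/ℏ = 1.349.
κa = 1.274, sinh(κa) = 1.647.
The exact tunnelling result is T⁻¹ = 1 + V₀² sinh²(κa) / [4E(V₀ − E)] = 3.871, so T = 0.258.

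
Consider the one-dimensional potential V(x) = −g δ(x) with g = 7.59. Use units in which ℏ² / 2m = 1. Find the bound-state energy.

The bound state is ψ(x) = √κ e^{−κ|x|}. The derivative jump ψ'(0⁺) − ψ'(0⁻) = −(2mg/ℏ²)ψ(0) fixes κ = mg/ℏ² = 3.795.
Then E = −ℏ²κ²/(2m) = −mg²/(2ℏ²) = -14.40.

E = -14.4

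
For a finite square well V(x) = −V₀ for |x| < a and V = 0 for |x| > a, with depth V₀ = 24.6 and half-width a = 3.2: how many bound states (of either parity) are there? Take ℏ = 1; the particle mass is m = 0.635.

N = 12

Define the well-strength parameter z₀ = (a/ℏ)√(2mV₀) = 3.2 × √(2·0.635·24.6) = 17.89.
A new bound state (alternating even/odd) appears each time z₀ passes a multiple of π/2, so N = ⌊2z₀/π⌋ + 1 = ⌊11.39⌋ + 1 = 12.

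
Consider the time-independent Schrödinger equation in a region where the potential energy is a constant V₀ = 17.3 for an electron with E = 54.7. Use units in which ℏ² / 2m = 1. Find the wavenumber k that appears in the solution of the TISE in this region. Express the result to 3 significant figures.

With E > V₀ the solution is oscillatory, ψ ∝ e^{±ikx} with k = √(2m(E − V₀))/ℏ.
k = √(2 × 0.5 × 37.4) = 6.116.

k = 6.12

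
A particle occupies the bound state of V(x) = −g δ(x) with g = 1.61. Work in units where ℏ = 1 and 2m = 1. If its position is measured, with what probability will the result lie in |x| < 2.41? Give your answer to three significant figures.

P = 0.979

The normalised bound state is ψ = √κ e^{−κ|x|} with κ = mg/ℏ² = 0.8050.
P(|x| < d) = ∫_{−d}^{d} κ e^{−2κ|x|} dx = 1 − e^{−2κd} = 1 − e^{−3.880} = 0.9794.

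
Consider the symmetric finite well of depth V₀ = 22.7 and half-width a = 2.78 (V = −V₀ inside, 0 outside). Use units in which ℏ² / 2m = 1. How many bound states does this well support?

N = 9

The dimensionless depth is z₀ = a√(2mV₀)/ℏ = 2.78 × √(22.70) = 13.25.
A new bound state (alternating even/odd) appears each time z₀ passes a multiple of π/2, so N = ⌊2z₀/π⌋ + 1 = ⌊8.432⌋ + 1 = 9.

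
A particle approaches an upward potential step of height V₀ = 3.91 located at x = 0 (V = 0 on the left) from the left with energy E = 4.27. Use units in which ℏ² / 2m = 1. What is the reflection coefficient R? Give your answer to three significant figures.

The wavenumbers are k₁ = √(2mE)/ℏ = 2.066 on the left and k₂ = √(2m(E − V₀))/ℏ = 0.6000 on the right.
Continuity of ψ and ψ′ at the step yields the reflection amplitude r = (k₁ − k₂)/(k₁ + k₂) = 0.5500; thus R = |r|² = 0.3025, T = 0.6975.

R = 0.302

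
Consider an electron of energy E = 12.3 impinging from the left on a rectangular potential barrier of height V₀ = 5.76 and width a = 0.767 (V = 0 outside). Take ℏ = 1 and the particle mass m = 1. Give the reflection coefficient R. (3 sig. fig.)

R = 0.0131

E > V₀: inside the barrier k₂ = √(2m(E − V₀))/ℏ = 3.617, k₂a = 2.774.
T = [1 + V₀² sin²(k₂a) / (4E(E − V₀))]⁻¹ = 1/1.013 = 0.987.
R = 1 − T = 0.0131.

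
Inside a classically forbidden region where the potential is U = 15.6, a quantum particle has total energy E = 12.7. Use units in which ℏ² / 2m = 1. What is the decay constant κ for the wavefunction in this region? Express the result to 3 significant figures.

Since E < U the TISE in this region is ψ'' = κ²ψ with κ = √(2m(U − E))/ℏ.
κ = √(2 × 0.5 × 2.9) = 1.703.

κ = 1.70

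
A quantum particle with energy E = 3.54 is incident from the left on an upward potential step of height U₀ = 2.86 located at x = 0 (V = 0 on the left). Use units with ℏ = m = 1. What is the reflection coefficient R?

On each side the TISE gives plane waves with k = √(2m(E − V))/ℏ: k₁ = √(2·1·3.54) = 2.661, k₂ = √(2·1·0.68) = 1.166.
Matching ψ and ψ′ at x = 0 gives r = (k₁ − k₂)/(k₁ + k₂), so R = r² = 0.1525 and T = 1 − R = 0.8475.

R = 0.153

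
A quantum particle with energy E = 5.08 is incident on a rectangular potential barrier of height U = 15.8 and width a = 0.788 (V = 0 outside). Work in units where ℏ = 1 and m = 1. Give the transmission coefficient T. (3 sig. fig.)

E < U: inside the barrier ψ ∝ e^{±κx} with κ = √(2m(U − E))/ℏ = 4.630.
κa = 3.649, sinh(κa) = 19.20.
Matching ψ, ψ′ at both faces gives T = [1 + U² sinh²(κa) / (4E(U − E))]⁻¹ = 1/423.4 = 0.00236.

T = 0.00236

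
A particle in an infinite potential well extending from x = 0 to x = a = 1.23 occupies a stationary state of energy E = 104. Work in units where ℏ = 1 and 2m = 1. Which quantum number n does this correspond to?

From E_n = n²π²ℏ²/(2ma²) invert to n = √(2ma²E)/(πℏ).
n = (1.23/π) × √(2 × 0.5 × 104) = 3.993 → n = 4.

n = 4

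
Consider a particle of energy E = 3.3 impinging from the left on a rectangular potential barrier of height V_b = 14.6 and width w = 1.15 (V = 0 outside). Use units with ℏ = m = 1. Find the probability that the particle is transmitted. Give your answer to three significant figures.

Since E < V_b the interior solution is evanescent with decay constant κ = √(2m(V_b − E))/ℏ = 4.754.
κw = 5.467, sinh(κw) = 118.4.
Matching ψ, ψ′ at both faces gives T = [1 + V_b² sinh²(κw) / (4E(V_b − E))]⁻¹ = 1/20030 = 0.0000499.

T = 0.0000499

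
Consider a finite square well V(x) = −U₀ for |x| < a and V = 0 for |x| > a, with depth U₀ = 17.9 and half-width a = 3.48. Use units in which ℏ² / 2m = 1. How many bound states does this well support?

N = 10

The dimensionless depth is z₀ = a√(2mU₀)/ℏ = 3.48 × √(17.90) = 14.72.
The even/odd transcendental equations gain one root per π/2 in z₀, giving N = 1 + ⌊2z₀/π⌋ = 1 + ⌊9.373⌋ = 10.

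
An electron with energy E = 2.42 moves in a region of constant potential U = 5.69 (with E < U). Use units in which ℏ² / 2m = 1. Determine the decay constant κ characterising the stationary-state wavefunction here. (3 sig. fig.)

κ = 1.81

Since E < U the TISE in this region is ψ'' = κ²ψ with κ = √(2m(U − E))/ℏ.
κ = √(2 × 0.5 × 3.27) = 1.808.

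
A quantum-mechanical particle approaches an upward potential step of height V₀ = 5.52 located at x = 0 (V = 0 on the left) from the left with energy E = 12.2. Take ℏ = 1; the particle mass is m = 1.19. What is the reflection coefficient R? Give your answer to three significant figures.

R = 0.0223

On each side the TISE gives plane waves with k = √(2m(E − V))/ℏ: k₁ = √(2·1.19·12.2) = 5.389, k₂ = √(2·1.19·6.68) = 3.987.
Continuity of ψ and ψ′ at the step yields the reflection amplitude r = (k₁ − k₂)/(k₁ + k₂) = 0.1495; thus R = |r|² = 0.02234, T = 0.9777.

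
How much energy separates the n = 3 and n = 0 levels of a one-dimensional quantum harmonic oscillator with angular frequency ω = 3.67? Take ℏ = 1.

ΔE = 11.0

E_n = ℏω(n + ½), so ΔE = (3 − 0) ℏω = 3 × 3.67 = 11.01.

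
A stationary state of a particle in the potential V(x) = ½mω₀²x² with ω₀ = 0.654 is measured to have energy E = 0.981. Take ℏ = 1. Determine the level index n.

n = 1

Invert E_n = (n + ½)ℏω₀: n = E/ℏω₀ − ½ = 1.000, so n = 1.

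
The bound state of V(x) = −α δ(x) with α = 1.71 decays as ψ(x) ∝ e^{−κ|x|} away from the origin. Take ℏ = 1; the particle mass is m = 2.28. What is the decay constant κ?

Integrate −(ℏ²/2m)ψ'' − αδ(x)ψ = Eψ from −ε to +ε: the ψ'' term gives ψ'(0⁺) − ψ'(0⁻) and the δ term gives −(2mα/ℏ²)ψ(0).
With ψ ∝ e^{−κ|x|} this yields −2κ = −2mα/ℏ², so κ = mα/ℏ² = 3.899.

κ = 3.90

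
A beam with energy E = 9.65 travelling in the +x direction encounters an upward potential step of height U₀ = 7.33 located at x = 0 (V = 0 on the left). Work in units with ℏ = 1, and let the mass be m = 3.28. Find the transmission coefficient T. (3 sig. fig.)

T = 0.883

On each side the TISE gives plane waves with k = √(2m(E − V))/ℏ: k₁ = √(2·3.28·9.65) = 7.956, k₂ = √(2·3.28·2.32) = 3.901.
Continuity of ψ and ψ′ at the step yields the reflection amplitude r = (k₁ − k₂)/(k₁ + k₂) = 0.3420; thus R = |r|² = 0.1170, T = 0.8830.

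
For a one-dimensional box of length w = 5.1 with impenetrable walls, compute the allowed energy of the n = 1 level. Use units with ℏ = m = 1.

E = 0.190

The infinite-well eigenfunctions ψ_n = √(2/w) sin(nπx/w) vanish at both walls, giving E_n = n²π²ℏ²/(2mw²).
E_1 = 1² × π² / (2 × 1 × 5.1²) = 0.1897.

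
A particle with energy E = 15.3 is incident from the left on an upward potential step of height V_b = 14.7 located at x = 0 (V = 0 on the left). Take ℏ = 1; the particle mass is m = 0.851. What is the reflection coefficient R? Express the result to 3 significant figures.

The wavenumbers are k₁ = √(2mE)/ℏ = 5.103 on the left and k₂ = √(2m(E − V_b))/ℏ = 1.011 on the right.
Continuity of ψ and ψ′ at the step yields the reflection amplitude r = (k₁ − k₂)/(k₁ + k₂) = 0.6694; thus R = |r|² = 0.4481, T = 0.5519.

R = 0.448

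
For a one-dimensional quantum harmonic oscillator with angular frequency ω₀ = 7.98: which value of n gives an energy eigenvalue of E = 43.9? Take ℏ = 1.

n = 5

E_n = ℏω₀(n + ½) ⇒ n = E/(ℏω₀) − ½ = 43.9/7.98 − 0.5 = 5.001 → n = 5.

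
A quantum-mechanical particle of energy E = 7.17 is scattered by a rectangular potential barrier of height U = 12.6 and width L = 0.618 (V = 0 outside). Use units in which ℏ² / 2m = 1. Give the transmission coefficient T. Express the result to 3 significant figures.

Since E < U the interior solution is evanescent with decay constant κ = √(2m(U − E))/ℏ = 2.330.
κL = 1.440, sinh(κL) = 1.992.
Matching ψ, ψ′ at both faces gives T = [1 + U² sinh²(κL) / (4E(U − E))]⁻¹ = 1/5.046 = 0.198.

T = 0.198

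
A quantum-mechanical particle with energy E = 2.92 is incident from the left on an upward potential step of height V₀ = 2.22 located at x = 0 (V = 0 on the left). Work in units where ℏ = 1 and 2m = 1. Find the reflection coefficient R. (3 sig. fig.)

R = 0.117

The wavenumbers are k₁ = √(2mE)/ℏ = 1.709 on the left and k₂ = √(2m(E − V₀))/ℏ = 0.8367 on the right.
Matching ψ and ψ′ at x = 0 gives r = (k₁ − k₂)/(k₁ + k₂), so R = r² = 0.1174 and T = 1 − R = 0.8826.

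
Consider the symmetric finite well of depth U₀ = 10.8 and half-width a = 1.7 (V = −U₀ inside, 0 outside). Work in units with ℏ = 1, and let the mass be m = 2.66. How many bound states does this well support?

N = 9

Define the well-strength parameter z₀ = (a/ℏ)√(2mU₀) = 1.7 × √(2·2.66·10.8) = 12.89.
The even/odd transcendental equations gain one root per π/2 in z₀, giving N = 1 + ⌊2z₀/π⌋ = 1 + ⌊8.203⌋ = 9.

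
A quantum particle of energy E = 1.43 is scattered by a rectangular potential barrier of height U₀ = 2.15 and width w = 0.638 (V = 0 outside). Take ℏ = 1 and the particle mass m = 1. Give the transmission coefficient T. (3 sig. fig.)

T = 0.557

E < U₀: inside the barrier ψ ∝ e^{±κx} with κ = √(2m(U₀ − E))/ℏ = 1.200.
κw = 0.7656, sinh(κw) = 0.8426.
Matching ψ, ψ′ at both faces gives T = [1 + U₀² sinh²(κw) / (4E(U₀ − E))]⁻¹ = 1/1.797 = 0.557.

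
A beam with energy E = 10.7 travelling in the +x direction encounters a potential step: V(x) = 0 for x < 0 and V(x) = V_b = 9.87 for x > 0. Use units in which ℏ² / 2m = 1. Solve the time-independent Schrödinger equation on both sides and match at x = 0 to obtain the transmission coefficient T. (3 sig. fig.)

T = 0.682

The wavenumbers are k₁ = √(2mE)/ℏ = 3.271 on the left and k₂ = √(2m(E − V_b))/ℏ = 0.9110 on the right.
Continuity of ψ and ψ′ at the step yields the reflection amplitude r = (k₁ − k₂)/(k₁ + k₂) = 0.5643; thus R = |r|² = 0.3185, T = 0.6815.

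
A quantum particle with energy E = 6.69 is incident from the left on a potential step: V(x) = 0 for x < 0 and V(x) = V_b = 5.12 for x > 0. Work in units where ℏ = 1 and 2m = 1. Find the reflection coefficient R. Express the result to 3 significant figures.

On each side the TISE gives plane waves with k = √(2m(E − V))/ℏ: k₁ = √(2·½·6.69) = 2.587, k₂ = √(2·½·1.57) = 1.253.
Matching ψ and ψ′ at x = 0 gives r = (k₁ − k₂)/(k₁ + k₂), so R = r² = 0.1206 and T = 1 − R = 0.8794.

R = 0.121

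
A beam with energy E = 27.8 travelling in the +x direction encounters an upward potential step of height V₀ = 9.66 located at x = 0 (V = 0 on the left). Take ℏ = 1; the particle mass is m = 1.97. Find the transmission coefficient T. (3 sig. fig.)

T = 0.989

On each side the TISE gives plane waves with k = √(2m(E − V))/ℏ: k₁ = √(2·1.97·27.8) = 10.47, k₂ = √(2·1.97·18.14) = 8.454.
Continuity of ψ and ψ′ at the step yields the reflection amplitude r = (k₁ − k₂)/(k₁ + k₂) = 0.1063; thus R = |r|² = 0.01131, T = 0.9887.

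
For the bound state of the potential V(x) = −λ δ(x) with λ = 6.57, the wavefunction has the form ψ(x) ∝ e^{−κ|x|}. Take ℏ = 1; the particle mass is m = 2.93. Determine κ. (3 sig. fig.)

κ = 19.3

Integrate −(ℏ²/2m)ψ'' − λδ(x)ψ = Eψ from −ε to +ε: the ψ'' term gives ψ'(0⁺) − ψ'(0⁻) and the δ term gives −(2mλ/ℏ²)ψ(0).
With ψ ∝ e^{−κ|x|} this yields −2κ = −2mλ/ℏ², so κ = mλ/ℏ² = 19.25.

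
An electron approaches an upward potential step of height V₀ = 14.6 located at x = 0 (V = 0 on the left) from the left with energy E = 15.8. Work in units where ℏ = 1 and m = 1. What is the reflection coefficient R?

R = 0.323

On each side the TISE gives plane waves with k = √(2m(E − V))/ℏ: k₁ = √(2·1·15.8) = 5.621, k₂ = √(2·1·1.2) = 1.549.
Continuity of ψ and ψ′ at the step yields the reflection amplitude r = (k₁ − k₂)/(k₁ + k₂) = 0.5679; thus R = |r|² = 0.3225, T = 0.6775.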